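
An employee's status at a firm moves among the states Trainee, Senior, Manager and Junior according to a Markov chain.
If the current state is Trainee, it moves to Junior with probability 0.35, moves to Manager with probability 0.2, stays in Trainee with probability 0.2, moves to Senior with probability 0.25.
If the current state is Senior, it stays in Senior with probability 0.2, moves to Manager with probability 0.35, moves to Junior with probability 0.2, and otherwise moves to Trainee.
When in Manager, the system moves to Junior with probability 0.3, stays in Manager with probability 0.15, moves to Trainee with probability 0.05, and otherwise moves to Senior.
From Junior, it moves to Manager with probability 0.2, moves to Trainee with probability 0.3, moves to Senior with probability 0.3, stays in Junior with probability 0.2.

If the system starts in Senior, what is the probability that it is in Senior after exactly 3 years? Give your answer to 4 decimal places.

Propagate the distribution vector 3 years from Senior.
After 0 years: (0.0000, 1.0000, 0.0000, 0.0000)
After 1 year: (0.2500, 0.2000, 0.3500, 0.2000)
After 2 years: (0.1775, 0.3375, 0.2125, 0.2725)
After 3 years: (0.2123, 0.2999, 0.2400, 0.2479)
P(in Senior after 3 years) = 0.2999

0.2999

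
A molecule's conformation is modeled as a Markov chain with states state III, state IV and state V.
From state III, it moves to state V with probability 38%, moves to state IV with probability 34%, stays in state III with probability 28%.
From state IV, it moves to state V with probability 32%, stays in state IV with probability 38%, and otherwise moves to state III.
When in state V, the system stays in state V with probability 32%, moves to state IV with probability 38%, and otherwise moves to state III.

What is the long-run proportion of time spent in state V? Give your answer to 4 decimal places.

Let the stationary distribution be π with π = πP and π_1 + π_2 + π_3 = 1.
π_1 = 0.28·π_1 + 0.3·π_2 + 0.3·π_3
π_2 = 0.34·π_1 + 0.38·π_2 + 0.38·π_3
Solving with the normalization constraint gives π = (0.2941, 0.3682, 0.3376).
So the stationary probability of state V is 0.3376.

0.3376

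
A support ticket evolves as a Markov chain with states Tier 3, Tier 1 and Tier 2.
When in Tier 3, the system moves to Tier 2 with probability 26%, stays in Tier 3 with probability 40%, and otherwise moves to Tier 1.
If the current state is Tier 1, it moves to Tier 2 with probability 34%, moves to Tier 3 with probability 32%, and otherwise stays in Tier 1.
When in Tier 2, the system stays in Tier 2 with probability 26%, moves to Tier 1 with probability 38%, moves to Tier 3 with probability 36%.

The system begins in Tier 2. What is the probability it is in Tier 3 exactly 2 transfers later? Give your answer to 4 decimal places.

0.3592

Sum over the intermediate state after 1 transfer:
P = P(Tier 2→Tier 3)·P(Tier 3→Tier 3) + P(Tier 2→Tier 1)·P(Tier 1→Tier 3) + P(Tier 2→Tier 2)·P(Tier 2→Tier 3)
  = 0.36×0.4 + 0.38×0.32 + 0.26×0.36
  = 0.1440 + 0.1216 + 0.0936 = 0.3592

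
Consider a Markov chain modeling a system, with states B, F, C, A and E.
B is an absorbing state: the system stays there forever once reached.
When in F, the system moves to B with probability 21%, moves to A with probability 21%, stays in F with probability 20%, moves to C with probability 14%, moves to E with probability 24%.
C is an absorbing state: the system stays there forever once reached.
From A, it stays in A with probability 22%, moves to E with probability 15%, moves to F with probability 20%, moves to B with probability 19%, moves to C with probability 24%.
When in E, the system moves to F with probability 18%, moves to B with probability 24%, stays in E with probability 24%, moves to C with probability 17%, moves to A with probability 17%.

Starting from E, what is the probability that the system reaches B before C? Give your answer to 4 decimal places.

Let h(s) be the probability of absorption at B starting from transient state s. Then h(B) = 1 and h(C) = 0. By first-step analysis:
h(F) = 0.21·1 + 0.2·h(F) + 0.14·0 + 0.21·h(A) + 0.24·h(E)
h(A) = 0.19·1 + 0.2·h(F) + 0.24·0 + 0.22·h(A) + 0.15·h(E)
h(E) = 0.24·1 + 0.18·h(F) + 0.17·0 + 0.17·h(A) + 0.24·h(E)
Solving: h(F) = 0.5601, h(A) = 0.4947, h(E) = 0.5591.
Starting from E, the probability is 0.5591.

0.5591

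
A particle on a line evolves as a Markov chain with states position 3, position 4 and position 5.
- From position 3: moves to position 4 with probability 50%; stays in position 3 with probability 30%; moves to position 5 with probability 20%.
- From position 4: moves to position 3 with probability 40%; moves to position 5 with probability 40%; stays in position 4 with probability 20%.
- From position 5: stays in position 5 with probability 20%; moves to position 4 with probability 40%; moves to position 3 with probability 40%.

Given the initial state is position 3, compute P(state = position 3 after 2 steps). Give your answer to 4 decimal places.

0.3700

Sum over the intermediate state after 1 step:
P = P(position 3→position 3)·P(position 3→position 3) + P(position 3→position 4)·P(position 4→position 3) + P(position 3→position 5)·P(position 5→position 3)
  = 0.3×0.3 + 0.5×0.4 + 0.2×0.4
  = 0.0900 + 0.2000 + 0.0800 = 0.3700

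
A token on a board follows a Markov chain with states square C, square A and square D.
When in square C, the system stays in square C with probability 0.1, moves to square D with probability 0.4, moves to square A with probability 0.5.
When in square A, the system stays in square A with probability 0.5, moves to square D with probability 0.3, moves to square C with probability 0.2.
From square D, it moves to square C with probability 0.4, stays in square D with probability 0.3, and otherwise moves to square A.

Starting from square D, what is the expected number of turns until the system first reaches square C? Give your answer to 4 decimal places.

3.0769

Let t(s) be the expected number of turns to first reach square C from state s, with t(square C) = 0. Conditioning on the first turn:
t(square A) = 1 + 0.5·t(square A) + 0.3·t(square D)
t(square D) = 1 + 0.3·t(square A) + 0.3·t(square D)
Solving: t(square A) = 3.8462, t(square D) = 3.0769.
Expected turns from square D to square C: 3.0769.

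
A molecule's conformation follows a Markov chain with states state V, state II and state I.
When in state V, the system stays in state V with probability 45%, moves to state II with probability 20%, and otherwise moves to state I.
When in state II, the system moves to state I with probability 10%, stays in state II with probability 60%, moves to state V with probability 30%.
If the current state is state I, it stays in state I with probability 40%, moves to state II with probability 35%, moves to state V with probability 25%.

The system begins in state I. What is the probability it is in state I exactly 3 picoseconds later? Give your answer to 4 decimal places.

0.2641

Propagate the distribution vector 3 picoseconds from state I.
After 0 picoseconds: (0.0000, 0.0000, 1.0000)
After 1 picosecond: (0.2500, 0.3500, 0.4000)
After 2 picoseconds: (0.3175, 0.4000, 0.2825)
After 3 picoseconds: (0.3335, 0.4024, 0.2641)
P(in state I after 3 picoseconds) = 0.2641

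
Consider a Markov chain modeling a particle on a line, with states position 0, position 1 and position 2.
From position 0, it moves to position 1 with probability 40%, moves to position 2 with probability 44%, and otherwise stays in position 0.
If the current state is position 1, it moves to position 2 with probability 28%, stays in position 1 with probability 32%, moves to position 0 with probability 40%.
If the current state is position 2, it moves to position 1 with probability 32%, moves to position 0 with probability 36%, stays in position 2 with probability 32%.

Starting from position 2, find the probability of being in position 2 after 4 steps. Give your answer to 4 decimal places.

Propagate the distribution vector 4 steps from position 2.
After 0 steps: (0.0000, 0.0000, 1.0000)
After 1 step: (0.3600, 0.3200, 0.3200)
After 2 steps: (0.3008, 0.3488, 0.3504)
After 3 steps: (0.3138, 0.3441, 0.3421)
After 4 steps: (0.3110, 0.3451, 0.3439)
P(in position 2 after 4 steps) = 0.3439

0.3439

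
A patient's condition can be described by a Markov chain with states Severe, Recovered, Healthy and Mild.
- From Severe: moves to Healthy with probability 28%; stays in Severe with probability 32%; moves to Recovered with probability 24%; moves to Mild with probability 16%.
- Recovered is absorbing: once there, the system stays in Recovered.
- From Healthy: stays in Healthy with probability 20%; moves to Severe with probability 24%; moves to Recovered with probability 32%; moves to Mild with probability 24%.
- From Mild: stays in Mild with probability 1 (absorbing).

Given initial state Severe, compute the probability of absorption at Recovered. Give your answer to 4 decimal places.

0.5906

Let h(s) be the probability of absorption at Recovered starting from transient state s. Then h(Recovered) = 1 and h(Mild) = 0. By first-step analysis:
h(Severe) = 0.32·h(Severe) + 0.24·1 + 0.28·h(Healthy) + 0.16·0
h(Healthy) = 0.24·h(Severe) + 0.32·1 + 0.2·h(Healthy) + 0.24·0
Solving: h(Severe) = 0.5906, h(Healthy) = 0.5772.
Starting from Severe, the probability is 0.5906.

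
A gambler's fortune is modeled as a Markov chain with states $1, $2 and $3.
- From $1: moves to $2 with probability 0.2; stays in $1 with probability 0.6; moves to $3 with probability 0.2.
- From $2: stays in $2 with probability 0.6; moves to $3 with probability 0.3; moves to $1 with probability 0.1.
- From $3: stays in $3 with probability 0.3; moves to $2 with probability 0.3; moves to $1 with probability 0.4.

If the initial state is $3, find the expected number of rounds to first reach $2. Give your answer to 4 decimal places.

4.0000

Let t(s) be the expected number of rounds to first reach $2 from state s, with t($2) = 0. Conditioning on the first round:
t($1) = 1 + 0.6·t($1) + 0.2·t($3)
t($3) = 1 + 0.4·t($1) + 0.3·t($3)
Solving: t($1) = 4.5000, t($3) = 4.0000.
Expected rounds from $3 to $2: 4.0000.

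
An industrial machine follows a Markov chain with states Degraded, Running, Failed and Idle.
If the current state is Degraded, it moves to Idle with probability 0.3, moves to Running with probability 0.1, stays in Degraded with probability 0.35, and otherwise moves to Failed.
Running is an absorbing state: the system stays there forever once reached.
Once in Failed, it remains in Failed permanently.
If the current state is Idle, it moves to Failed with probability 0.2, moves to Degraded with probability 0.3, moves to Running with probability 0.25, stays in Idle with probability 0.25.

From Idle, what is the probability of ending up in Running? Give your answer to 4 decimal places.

0.4843

Let h(s) be the probability of absorption at Running starting from transient state s. Then h(Running) = 1 and h(Failed) = 0. By first-step analysis:
h(Degraded) = 0.35·h(Degraded) + 0.1·1 + 0.25·0 + 0.3·h(Idle)
h(Idle) = 0.3·h(Degraded) + 0.25·1 + 0.2·0 + 0.25·h(Idle)
Solving: h(Degraded) = 0.3774, h(Idle) = 0.4843.
Starting from Idle, the probability is 0.4843.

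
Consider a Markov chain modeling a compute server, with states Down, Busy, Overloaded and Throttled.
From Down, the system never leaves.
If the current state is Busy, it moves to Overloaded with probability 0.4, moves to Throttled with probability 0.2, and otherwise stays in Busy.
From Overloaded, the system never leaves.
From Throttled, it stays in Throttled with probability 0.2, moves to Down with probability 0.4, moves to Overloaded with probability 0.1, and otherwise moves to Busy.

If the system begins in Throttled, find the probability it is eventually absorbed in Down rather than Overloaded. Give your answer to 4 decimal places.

0.5714

Let h(s) be the probability of absorption at Down starting from transient state s. Then h(Down) = 1 and h(Overloaded) = 0. By first-step analysis:
h(Busy) = 0.4·h(Busy) + 0.4·0 + 0.2·h(Throttled)
h(Throttled) = 0.4·1 + 0.3·h(Busy) + 0.1·0 + 0.2·h(Throttled)
Solving: h(Busy) = 0.1905, h(Throttled) = 0.5714.
Starting from Throttled, the probability is 0.5714.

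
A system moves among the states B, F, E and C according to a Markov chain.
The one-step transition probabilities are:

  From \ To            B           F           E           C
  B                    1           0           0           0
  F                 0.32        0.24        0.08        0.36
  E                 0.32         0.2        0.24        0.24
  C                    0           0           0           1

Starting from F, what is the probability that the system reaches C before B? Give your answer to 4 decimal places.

0.5214

Let h(s) be the probability of absorption at C starting from transient state s. Then h(C) = 1 and h(B) = 0. By first-step analysis:
h(F) = 0.32·0 + 0.24·h(F) + 0.08·h(E) + 0.36·1
h(E) = 0.32·0 + 0.2·h(F) + 0.24·h(E) + 0.24·1
Solving: h(F) = 0.5214, h(E) = 0.4530.
Starting from F, the probability is 0.5214.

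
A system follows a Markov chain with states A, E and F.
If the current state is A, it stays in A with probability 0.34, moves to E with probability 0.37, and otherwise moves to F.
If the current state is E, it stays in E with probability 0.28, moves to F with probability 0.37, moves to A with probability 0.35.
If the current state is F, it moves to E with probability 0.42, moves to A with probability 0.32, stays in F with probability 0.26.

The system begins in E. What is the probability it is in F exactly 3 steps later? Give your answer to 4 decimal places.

Propagate the distribution vector 3 steps from E.
After 0 steps: (0.0000, 1.0000, 0.0000)
After 1 step: (0.3500, 0.2800, 0.3700)
After 2 steps: (0.3354, 0.3633, 0.3013)
After 3 steps: (0.3376, 0.3524, 0.3100)
P(in F after 3 steps) = 0.3100

0.3100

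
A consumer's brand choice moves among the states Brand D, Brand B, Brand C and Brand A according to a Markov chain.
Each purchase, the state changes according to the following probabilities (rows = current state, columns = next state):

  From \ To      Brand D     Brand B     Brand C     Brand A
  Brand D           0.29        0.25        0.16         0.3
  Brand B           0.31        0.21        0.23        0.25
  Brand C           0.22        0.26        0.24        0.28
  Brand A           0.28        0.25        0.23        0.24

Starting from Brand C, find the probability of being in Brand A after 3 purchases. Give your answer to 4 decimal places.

Propagate the distribution vector 3 purchases from Brand C.
After 0 purchases: (0.0000, 0.0000, 1.0000, 0.0000)
After 1 purchase: (0.2200, 0.2600, 0.2400, 0.2800)
After 2 purchases: (0.2756, 0.2420, 0.2170, 0.2654)
After 3 purchases: (0.2770, 0.2425, 0.2129, 0.2676)
P(in Brand A after 3 purchases) = 0.2676

0.2676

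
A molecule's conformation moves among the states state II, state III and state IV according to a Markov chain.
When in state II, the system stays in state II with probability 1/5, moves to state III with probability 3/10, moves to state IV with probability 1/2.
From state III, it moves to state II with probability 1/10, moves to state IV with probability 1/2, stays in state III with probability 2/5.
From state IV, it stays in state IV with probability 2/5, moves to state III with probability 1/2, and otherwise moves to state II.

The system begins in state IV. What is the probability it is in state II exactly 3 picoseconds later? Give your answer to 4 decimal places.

0.1110

Propagate the distribution vector 3 picoseconds from state IV.
After 0 picoseconds: (0.0000, 0.0000, 1.0000)
After 1 picosecond: (0.1000, 0.5000, 0.4000)
After 2 picoseconds: (0.1100, 0.4300, 0.4600)
After 3 picoseconds: (0.1110, 0.4350, 0.4540)
P(in state II after 3 picoseconds) = 0.1110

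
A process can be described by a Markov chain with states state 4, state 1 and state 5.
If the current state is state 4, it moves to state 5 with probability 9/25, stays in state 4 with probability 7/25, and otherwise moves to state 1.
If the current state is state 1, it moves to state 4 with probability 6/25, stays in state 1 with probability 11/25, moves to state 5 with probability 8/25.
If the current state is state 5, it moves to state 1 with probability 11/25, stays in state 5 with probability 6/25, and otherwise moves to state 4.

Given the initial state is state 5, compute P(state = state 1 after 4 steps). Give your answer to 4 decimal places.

Propagate the distribution vector 4 steps from state 5.
After 0 steps: (0.0000, 0.0000, 1.0000)
After 1 step: (0.3200, 0.4400, 0.2400)
After 2 steps: (0.2720, 0.4144, 0.3136)
After 3 steps: (0.2760, 0.4182, 0.3058)
After 4 steps: (0.2755, 0.4179, 0.3066)
P(in state 1 after 4 steps) = 0.4179

0.4179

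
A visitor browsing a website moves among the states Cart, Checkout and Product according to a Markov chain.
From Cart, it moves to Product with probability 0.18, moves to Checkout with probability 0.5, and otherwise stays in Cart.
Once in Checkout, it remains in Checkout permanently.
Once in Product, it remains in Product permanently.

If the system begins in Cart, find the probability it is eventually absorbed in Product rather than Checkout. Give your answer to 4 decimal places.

0.2647

Let h(s) be the probability of absorption at Product starting from transient state s. Then h(Product) = 1 and h(Checkout) = 0. By first-step analysis:
h(Cart) = 0.32·h(Cart) + 0.5·0 + 0.18·1
Solving: h(Cart) = 0.2647.
Starting from Cart, the probability is 0.2647.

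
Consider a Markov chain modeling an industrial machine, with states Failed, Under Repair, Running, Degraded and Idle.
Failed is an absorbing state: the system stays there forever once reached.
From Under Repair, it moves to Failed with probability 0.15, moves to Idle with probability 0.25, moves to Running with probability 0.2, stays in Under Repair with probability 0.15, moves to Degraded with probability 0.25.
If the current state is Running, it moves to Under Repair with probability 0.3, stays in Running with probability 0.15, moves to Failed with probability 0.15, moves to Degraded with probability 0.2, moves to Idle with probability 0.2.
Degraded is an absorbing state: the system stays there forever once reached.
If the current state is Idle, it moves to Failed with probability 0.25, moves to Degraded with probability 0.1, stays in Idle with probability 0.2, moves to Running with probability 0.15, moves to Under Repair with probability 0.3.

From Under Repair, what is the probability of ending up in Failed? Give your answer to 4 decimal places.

0.4557

Let h(s) be the probability of absorption at Failed starting from transient state s. Then h(Failed) = 1 and h(Degraded) = 0. By first-step analysis:
h(Under Repair) = 0.15·1 + 0.15·h(Under Repair) + 0.2·h(Running) + 0.25·0 + 0.25·h(Idle)
h(Running) = 0.15·1 + 0.3·h(Under Repair) + 0.15·h(Running) + 0.2·0 + 0.2·h(Idle)
h(Idle) = 0.25·1 + 0.3·h(Under Repair) + 0.15·h(Running) + 0.1·0 + 0.2·h(Idle)
Solving: h(Under Repair) = 0.4557, h(Running) = 0.4719, h(Idle) = 0.5719.
Starting from Under Repair, the probability is 0.4557.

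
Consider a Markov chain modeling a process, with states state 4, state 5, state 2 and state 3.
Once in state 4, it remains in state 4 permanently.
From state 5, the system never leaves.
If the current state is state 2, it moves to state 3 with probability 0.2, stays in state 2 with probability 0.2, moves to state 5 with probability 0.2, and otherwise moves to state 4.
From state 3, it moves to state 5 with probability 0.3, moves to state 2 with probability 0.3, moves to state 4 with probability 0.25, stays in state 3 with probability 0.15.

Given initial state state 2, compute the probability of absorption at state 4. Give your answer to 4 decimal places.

Let h(s) be the probability of absorption at state 4 starting from transient state s. Then h(state 4) = 1 and h(state 5) = 0. By first-step analysis:
h(state 2) = 0.4·1 + 0.2·0 + 0.2·h(state 2) + 0.2·h(state 3)
h(state 3) = 0.25·1 + 0.3·0 + 0.3·h(state 2) + 0.15·h(state 3)
Solving: h(state 2) = 0.6290, h(state 3) = 0.5161.
Starting from state 2, the probability is 0.6290.

0.6290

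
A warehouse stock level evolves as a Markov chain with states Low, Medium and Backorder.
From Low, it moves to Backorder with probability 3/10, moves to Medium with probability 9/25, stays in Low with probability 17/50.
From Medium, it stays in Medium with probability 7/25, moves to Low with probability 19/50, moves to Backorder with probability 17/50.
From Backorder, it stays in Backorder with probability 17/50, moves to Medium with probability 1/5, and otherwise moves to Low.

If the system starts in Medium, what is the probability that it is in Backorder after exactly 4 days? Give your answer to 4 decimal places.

0.3244

Propagate the distribution vector 4 days from Medium.
After 0 days: (0.0000, 1.0000, 0.0000)
After 1 day: (0.3800, 0.2800, 0.3400)
After 2 days: (0.3920, 0.2832, 0.3248)
After 3 days: (0.3903, 0.2854, 0.3243)
After 4 days: (0.3903, 0.2853, 0.3244)
P(in Backorder after 4 days) = 0.3244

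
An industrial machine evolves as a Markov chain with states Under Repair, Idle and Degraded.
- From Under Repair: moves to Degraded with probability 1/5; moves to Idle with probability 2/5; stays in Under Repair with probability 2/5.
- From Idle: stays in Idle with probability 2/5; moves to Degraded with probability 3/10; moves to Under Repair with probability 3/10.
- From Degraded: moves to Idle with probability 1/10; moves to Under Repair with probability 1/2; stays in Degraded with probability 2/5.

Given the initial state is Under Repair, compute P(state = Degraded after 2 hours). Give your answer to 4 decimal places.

Sum over the intermediate state after 1 hour:
P = P(Under Repair→Under Repair)·P(Under Repair→Degraded) + P(Under Repair→Idle)·P(Idle→Degraded) + P(Under Repair→Degraded)·P(Degraded→Degraded)
  = 0.4×0.2 + 0.4×0.3 + 0.2×0.4
  = 0.0800 + 0.1200 + 0.0800 = 0.2800

0.2800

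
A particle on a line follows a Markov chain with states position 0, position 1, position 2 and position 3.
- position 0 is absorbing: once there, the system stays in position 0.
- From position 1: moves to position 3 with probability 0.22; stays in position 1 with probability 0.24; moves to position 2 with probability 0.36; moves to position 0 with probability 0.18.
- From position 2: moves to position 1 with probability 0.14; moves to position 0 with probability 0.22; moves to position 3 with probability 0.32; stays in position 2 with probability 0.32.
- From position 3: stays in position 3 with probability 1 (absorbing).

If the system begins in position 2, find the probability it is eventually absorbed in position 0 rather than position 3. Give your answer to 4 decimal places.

Let h(s) be the probability of absorption at position 0 starting from transient state s. Then h(position 0) = 1 and h(position 3) = 0. By first-step analysis:
h(position 1) = 0.18·1 + 0.24·h(position 1) + 0.36·h(position 2) + 0.22·0
h(position 2) = 0.22·1 + 0.14·h(position 1) + 0.32·h(position 2) + 0.32·0
Solving: h(position 1) = 0.4322, h(position 2) = 0.4125.
Starting from position 2, the probability is 0.4125.

0.4125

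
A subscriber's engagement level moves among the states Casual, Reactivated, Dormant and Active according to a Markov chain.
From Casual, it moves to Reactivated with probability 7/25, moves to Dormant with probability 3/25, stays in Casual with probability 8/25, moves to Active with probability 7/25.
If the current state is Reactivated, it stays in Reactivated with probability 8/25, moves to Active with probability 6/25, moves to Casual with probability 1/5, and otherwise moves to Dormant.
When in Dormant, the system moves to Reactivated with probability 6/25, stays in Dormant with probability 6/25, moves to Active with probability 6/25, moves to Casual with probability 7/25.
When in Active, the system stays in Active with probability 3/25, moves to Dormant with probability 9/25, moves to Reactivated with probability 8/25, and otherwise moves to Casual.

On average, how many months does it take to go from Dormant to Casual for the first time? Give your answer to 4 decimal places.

Let t(s) be the expected number of months to first reach Casual from state s, with t(Casual) = 0. Conditioning on the first month:
t(Reactivated) = 1 + 0.32·t(Reactivated) + 0.24·t(Dormant) + 0.24·t(Active)
t(Dormant) = 1 + 0.24·t(Reactivated) + 0.24·t(Dormant) + 0.24·t(Active)
t(Active) = 1 + 0.32·t(Reactivated) + 0.36·t(Dormant) + 0.12·t(Active)
Solving: t(Reactivated) = 4.5196, t(Dormant) = 4.1581, t(Active) = 4.4809.
Expected months from Dormant to Casual: 4.1581.

4.1581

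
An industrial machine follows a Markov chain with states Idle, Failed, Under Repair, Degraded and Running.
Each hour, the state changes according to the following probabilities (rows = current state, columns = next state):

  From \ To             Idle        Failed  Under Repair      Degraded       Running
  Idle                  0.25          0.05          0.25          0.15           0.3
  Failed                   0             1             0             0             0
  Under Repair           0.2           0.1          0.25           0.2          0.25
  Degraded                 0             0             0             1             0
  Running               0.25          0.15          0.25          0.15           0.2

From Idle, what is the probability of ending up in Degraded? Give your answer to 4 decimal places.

0.6471

Let h(s) be the probability of absorption at Degraded starting from transient state s. Then h(Degraded) = 1 and h(Failed) = 0. By first-step analysis:
h(Idle) = 0.25·h(Idle) + 0.05·0 + 0.25·h(Under Repair) + 0.15·1 + 0.3·h(Running)
h(Under Repair) = 0.2·h(Idle) + 0.1·0 + 0.25·h(Under Repair) + 0.2·1 + 0.25·h(Running)
h(Running) = 0.25·h(Idle) + 0.15·0 + 0.25·h(Under Repair) + 0.15·1 + 0.2·h(Running)
Solving: h(Idle) = 0.6471, h(Under Repair) = 0.6353, h(Running) = 0.5882.
Starting from Idle, the probability is 0.6471.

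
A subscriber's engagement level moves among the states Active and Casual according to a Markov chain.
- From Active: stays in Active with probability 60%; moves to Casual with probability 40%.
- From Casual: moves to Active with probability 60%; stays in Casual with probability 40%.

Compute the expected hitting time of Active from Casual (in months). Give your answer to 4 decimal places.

Let t(s) be the expected number of months to first reach Active from state s, with t(Active) = 0. Conditioning on the first month:
t(Casual) = 1 + 0.4·t(Casual)
Solving: t(Casual) = 1.6667.
Expected months from Casual to Active: 1.6667.

1.6667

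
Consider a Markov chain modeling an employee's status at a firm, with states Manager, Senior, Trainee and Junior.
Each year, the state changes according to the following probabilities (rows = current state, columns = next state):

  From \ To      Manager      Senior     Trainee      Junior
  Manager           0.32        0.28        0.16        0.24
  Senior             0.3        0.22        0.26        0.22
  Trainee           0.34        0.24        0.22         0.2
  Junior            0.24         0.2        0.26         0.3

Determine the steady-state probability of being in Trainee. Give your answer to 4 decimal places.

Let the stationary distribution be π with π = πP and π_1 + π_2 + π_3 + π_4 = 1.
π_1 = 0.32·π_1 + 0.3·π_2 + 0.34·π_3 + 0.24·π_4
π_2 = 0.28·π_1 + 0.22·π_2 + 0.24·π_3 + 0.2·π_4
π_3 = 0.16·π_1 + 0.26·π_2 + 0.22·π_3 + 0.26·π_4
Solving with the normalization constraint gives π = (0.3004, 0.2376, 0.2211, 0.2409).
So the stationary probability of Trainee is 0.2211.

0.2211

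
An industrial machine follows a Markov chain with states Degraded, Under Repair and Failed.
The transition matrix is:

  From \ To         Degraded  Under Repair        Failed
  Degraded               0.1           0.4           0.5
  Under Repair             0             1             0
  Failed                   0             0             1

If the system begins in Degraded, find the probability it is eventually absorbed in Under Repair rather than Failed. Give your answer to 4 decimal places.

0.4444

Let h(s) be the probability of absorption at Under Repair starting from transient state s. Then h(Under Repair) = 1 and h(Failed) = 0. By first-step analysis:
h(Degraded) = 0.1·h(Degraded) + 0.4·1 + 0.5·0
Solving: h(Degraded) = 0.4444.
Starting from Degraded, the probability is 0.4444.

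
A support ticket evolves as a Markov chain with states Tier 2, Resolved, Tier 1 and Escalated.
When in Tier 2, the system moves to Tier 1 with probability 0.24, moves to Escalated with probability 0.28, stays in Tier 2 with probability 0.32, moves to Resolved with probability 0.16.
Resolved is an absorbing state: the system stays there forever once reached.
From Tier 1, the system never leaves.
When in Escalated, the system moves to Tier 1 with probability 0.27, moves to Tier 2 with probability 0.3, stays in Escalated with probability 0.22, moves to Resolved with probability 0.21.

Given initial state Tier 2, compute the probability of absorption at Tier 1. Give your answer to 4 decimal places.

0.5887

Let h(s) be the probability of absorption at Tier 1 starting from transient state s. Then h(Tier 1) = 1 and h(Resolved) = 0. By first-step analysis:
h(Tier 2) = 0.32·h(Tier 2) + 0.16·0 + 0.24·1 + 0.28·h(Escalated)
h(Escalated) = 0.3·h(Tier 2) + 0.21·0 + 0.27·1 + 0.22·h(Escalated)
Solving: h(Tier 2) = 0.5887, h(Escalated) = 0.5726.
Starting from Tier 2, the probability is 0.5887.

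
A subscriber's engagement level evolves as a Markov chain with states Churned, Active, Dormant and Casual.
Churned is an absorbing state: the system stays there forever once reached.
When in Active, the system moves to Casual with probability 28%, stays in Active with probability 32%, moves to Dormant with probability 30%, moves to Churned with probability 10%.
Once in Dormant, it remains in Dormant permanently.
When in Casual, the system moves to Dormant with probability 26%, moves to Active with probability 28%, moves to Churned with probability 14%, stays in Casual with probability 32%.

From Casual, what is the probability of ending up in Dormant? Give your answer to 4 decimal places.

0.6792

Let h(s) be the probability of absorption at Dormant starting from transient state s. Then h(Dormant) = 1 and h(Churned) = 0. By first-step analysis:
h(Active) = 0.1·0 + 0.32·h(Active) + 0.3·1 + 0.28·h(Casual)
h(Casual) = 0.14·0 + 0.28·h(Active) + 0.26·1 + 0.32·h(Casual)
Solving: h(Active) = 0.7208, h(Casual) = 0.6792.
Starting from Casual, the probability is 0.6792.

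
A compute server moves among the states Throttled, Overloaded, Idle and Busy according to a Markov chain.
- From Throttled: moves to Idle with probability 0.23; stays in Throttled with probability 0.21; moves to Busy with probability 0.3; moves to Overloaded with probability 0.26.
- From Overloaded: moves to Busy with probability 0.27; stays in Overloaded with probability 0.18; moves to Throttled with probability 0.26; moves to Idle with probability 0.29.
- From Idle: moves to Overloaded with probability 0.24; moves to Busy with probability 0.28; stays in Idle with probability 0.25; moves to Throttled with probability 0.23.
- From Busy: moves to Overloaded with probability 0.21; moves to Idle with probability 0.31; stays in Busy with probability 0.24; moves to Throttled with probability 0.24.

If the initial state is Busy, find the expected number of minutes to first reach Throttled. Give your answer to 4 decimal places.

4.1432

Let t(s) be the expected number of minutes to first reach Throttled from state s, with t(Throttled) = 0. Conditioning on the first minute:
t(Overloaded) = 1 + 0.18·t(Overloaded) + 0.29·t(Idle) + 0.27·t(Busy)
t(Idle) = 1 + 0.24·t(Overloaded) + 0.25·t(Idle) + 0.28·t(Busy)
t(Busy) = 1 + 0.21·t(Overloaded) + 0.31·t(Idle) + 0.24·t(Busy)
Solving: t(Overloaded) = 4.0620, t(Idle) = 4.1800, t(Busy) = 4.1432.
Expected minutes from Busy to Throttled: 4.1432.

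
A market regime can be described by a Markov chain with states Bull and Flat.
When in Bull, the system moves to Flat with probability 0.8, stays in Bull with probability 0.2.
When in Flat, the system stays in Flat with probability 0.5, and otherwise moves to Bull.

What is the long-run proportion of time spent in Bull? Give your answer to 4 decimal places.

Let the stationary distribution be π with π = πP and π_1 + π_2 = 1.
π_1 = 0.2·π_1 + 0.5·π_2
Solving with the normalization constraint gives π = (0.3846, 0.6154).
So the stationary probability of Bull is 0.3846.

0.3846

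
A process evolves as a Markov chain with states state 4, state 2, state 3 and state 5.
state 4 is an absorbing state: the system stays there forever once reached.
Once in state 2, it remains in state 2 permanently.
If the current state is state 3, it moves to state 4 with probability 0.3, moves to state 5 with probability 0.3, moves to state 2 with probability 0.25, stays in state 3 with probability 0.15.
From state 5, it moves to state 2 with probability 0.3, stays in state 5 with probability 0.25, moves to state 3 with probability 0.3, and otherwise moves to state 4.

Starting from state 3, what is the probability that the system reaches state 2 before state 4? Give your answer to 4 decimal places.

0.5068

Let h(s) be the probability of absorption at state 2 starting from transient state s. Then h(state 2) = 1 and h(state 4) = 0. By first-step analysis:
h(state 3) = 0.3·0 + 0.25·1 + 0.15·h(state 3) + 0.3·h(state 5)
h(state 5) = 0.15·0 + 0.3·1 + 0.3·h(state 3) + 0.25·h(state 5)
Solving: h(state 3) = 0.5068, h(state 5) = 0.6027.
Starting from state 3, the probability is 0.5068.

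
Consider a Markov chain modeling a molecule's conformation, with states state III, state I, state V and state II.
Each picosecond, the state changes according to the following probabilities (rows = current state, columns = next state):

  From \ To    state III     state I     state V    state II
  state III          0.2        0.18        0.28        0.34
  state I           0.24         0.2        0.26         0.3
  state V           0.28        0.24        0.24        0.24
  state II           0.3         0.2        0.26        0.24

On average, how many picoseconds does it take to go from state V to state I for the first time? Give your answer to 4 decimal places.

Let t(s) be the expected number of picoseconds to first reach state I from state s, with t(state I) = 0. Conditioning on the first picosecond:
t(state III) = 1 + 0.2·t(state III) + 0.28·t(state V) + 0.34·t(state II)
t(state V) = 1 + 0.28·t(state III) + 0.24·t(state V) + 0.24·t(state II)
t(state II) = 1 + 0.3·t(state III) + 0.26·t(state V) + 0.24·t(state II)
Solving: t(state III) = 4.9621, t(state V) = 4.6840, t(state II) = 4.8769.
Expected picoseconds from state V to state I: 4.6840.

4.6840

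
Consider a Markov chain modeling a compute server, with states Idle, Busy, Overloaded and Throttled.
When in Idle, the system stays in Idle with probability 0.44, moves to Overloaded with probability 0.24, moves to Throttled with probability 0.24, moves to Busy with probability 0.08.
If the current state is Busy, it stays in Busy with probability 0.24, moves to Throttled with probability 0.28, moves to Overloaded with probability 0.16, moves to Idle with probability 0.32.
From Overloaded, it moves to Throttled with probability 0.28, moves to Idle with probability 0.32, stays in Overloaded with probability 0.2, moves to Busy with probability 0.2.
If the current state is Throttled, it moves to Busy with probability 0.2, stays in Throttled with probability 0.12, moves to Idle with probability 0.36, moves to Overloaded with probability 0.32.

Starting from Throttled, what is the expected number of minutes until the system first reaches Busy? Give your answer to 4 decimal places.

Let t(s) be the expected number of minutes to first reach Busy from state s, with t(Busy) = 0. Conditioning on the first minute:
t(Idle) = 1 + 0.44·t(Idle) + 0.24·t(Overloaded) + 0.24·t(Throttled)
t(Overloaded) = 1 + 0.32·t(Idle) + 0.2·t(Overloaded) + 0.28·t(Throttled)
t(Throttled) = 1 + 0.36·t(Idle) + 0.32·t(Overloaded) + 0.12·t(Throttled)
Solving: t(Idle) = 7.3245, t(Overloaded) = 6.4467, t(Throttled) = 6.4770.
Expected minutes from Throttled to Busy: 6.4770.

6.4770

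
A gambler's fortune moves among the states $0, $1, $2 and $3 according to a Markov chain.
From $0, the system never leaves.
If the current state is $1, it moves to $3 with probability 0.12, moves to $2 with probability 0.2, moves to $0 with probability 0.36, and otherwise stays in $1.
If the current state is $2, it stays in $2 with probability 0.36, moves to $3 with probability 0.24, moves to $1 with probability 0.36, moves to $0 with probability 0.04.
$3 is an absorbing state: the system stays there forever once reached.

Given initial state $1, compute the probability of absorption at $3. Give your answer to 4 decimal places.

0.3436

Let h(s) be the probability of absorption at $3 starting from transient state s. Then h($3) = 1 and h($0) = 0. By first-step analysis:
h($1) = 0.36·0 + 0.32·h($1) + 0.2·h($2) + 0.12·1
h($2) = 0.04·0 + 0.36·h($1) + 0.36·h($2) + 0.24·1
Solving: h($1) = 0.3436, h($2) = 0.5683.
Starting from $1, the probability is 0.3436.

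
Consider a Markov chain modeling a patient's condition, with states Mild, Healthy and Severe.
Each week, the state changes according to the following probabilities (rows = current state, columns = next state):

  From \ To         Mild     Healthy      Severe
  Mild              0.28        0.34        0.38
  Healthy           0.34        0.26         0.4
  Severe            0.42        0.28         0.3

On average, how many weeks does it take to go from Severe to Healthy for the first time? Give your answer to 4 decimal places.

3.3101

Let t(s) be the expected number of weeks to first reach Healthy from state s, with t(Healthy) = 0. Conditioning on the first week:
t(Mild) = 1 + 0.28·t(Mild) + 0.38·t(Severe)
t(Severe) = 1 + 0.42·t(Mild) + 0.3·t(Severe)
Solving: t(Mild) = 3.1359, t(Severe) = 3.3101.
Expected weeks from Severe to Healthy: 3.3101.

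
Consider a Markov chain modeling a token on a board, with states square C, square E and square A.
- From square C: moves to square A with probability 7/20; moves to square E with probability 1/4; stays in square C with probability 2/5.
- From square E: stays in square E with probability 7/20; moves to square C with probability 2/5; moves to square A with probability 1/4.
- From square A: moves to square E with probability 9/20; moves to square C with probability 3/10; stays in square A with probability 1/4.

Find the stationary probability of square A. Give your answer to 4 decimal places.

Let the stationary distribution be π with π = πP and π_1 + π_2 + π_3 = 1.
π_1 = 0.4·π_1 + 0.4·π_2 + 0.3·π_3
π_2 = 0.25·π_1 + 0.35·π_2 + 0.45·π_3
Solving with the normalization constraint gives π = (0.3713, 0.3416, 0.2871).
So the stationary probability of square A is 0.2871.

0.2871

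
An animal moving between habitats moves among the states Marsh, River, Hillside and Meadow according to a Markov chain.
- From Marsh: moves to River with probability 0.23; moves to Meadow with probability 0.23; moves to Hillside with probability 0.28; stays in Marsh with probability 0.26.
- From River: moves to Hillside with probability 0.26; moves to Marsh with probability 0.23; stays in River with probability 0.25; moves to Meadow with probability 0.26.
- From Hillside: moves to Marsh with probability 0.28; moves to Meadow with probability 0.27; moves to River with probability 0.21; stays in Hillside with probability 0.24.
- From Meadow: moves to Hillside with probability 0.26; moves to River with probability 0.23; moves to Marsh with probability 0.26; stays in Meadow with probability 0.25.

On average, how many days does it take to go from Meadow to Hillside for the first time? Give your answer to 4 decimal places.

3.7727

Let t(s) be the expected number of days to first reach Hillside from state s, with t(Hillside) = 0. Conditioning on the first day:
t(Marsh) = 1 + 0.26·t(Marsh) + 0.23·t(River) + 0.23·t(Meadow)
t(River) = 1 + 0.23·t(Marsh) + 0.25·t(River) + 0.26·t(Meadow)
t(Meadow) = 1 + 0.26·t(Marsh) + 0.23·t(River) + 0.25·t(Meadow)
Solving: t(Marsh) = 3.6973, t(River) = 3.7751, t(Meadow) = 3.7727.
Expected days from Meadow to Hillside: 3.7727.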